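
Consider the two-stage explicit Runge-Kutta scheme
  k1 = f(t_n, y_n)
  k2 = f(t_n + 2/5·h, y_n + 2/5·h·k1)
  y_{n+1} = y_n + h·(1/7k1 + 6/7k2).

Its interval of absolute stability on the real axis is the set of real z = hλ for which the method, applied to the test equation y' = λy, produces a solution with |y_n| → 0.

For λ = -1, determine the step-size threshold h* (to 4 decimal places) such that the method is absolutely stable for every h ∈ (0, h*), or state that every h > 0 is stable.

Test eqn y'=λy, z=hλ:
  k1=λy_n ⇒ h·k1=z·y_n;  k2=λ(1+2/5z)y_n ⇒ h·k2=z(1+2/5z)y_n
  y_{n+1}/y_n = 1 + 1/7z + 6/7z(1+2/5z) = 1 + z + 12/35z²
  so R(z) = 1 + z + 12/35z².

Find x<0 with |R(x)|<1.
x=-1.59: |R|=0.2768
R=1: x+12/35x²=0 ⇒ x=−35/12=-2.9167; min R=1−1/(4·12/35)=0.2708>−1
Confirm numerically:
  x=-2.212: |R|=0.46558 <1
  x=-1.604: |R|=0.27811 <1
  x=-1.394: |R|=0.27225 <1
  x=-3.246: |R|=1.36652 >1
  x=-3.082: |R|=1.17471 >1
  x=-3.067: |R|=1.15808 >1
Stable set (-2.9167, 0).

(-2.9167,0); λ=-1 ⇒ h* = (35/12)/1 = 2.9167.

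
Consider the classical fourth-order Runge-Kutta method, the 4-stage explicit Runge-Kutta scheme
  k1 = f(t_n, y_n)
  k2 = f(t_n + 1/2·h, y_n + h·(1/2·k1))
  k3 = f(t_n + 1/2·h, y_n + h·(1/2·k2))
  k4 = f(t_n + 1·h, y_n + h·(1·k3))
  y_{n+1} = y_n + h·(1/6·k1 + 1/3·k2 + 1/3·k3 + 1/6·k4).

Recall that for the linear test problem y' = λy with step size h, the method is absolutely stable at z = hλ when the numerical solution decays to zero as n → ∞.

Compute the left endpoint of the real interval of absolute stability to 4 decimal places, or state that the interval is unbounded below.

z* = -2.7853.

With y'=λy (z=hλ):
  order 4, 4-stage ⇒ R(z)=1+z+z^2/2+z^3/6+z^4/24
  (e.g. R(-1.5)=0.27344, |R|=0.27344)

Boundary: |R(x)|=1, x<0.
x=-1.5: |R|=0.2734
|R(-2.48)|=0.6292 |R(-1.93)|=0.3124 |R(-1.4)|=0.2827
Bisect:
  x_lo=-3.3970 |R|=2.3878  x_hi=-0.1540 |R|=0.8573
  mid=-1.77546 |R|=0.28192 →hi
  mid=-2.58621 |R|=0.73905 →hi
  mid=-2.99158 |R|=1.35825 →lo
  mid=-2.78889 |R|=1.00544 →lo
  mid=-2.68755 |R|=0.86236 →hi
  mid=-2.73822 |R|=0.93132 →hi
  mid=-2.76356 |R|=0.96772 →hi
  mid=-2.77623 |R|=0.98641 →hi
  mid=-2.78256 |R|=0.99589 →hi
  ...
  [-2.78533,-2.78513] ⇒ x*=-2.7853
Interval (-2.7853, 0).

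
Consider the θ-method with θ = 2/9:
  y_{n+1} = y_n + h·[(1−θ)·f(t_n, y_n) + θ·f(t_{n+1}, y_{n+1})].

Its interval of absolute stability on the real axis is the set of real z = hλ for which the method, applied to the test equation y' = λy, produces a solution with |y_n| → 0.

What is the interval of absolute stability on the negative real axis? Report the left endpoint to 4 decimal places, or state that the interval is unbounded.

z∈(-3.6000,0).

Test eqn y'=λy, z=hλ:
  y_{n+1} = y_n + z·[7/9·y_n + 2/9·y_{n+1}] ⇒ (1 − 2/9z)y_{n+1} = (1 + 7/9z)y_n
  R(z) = (1 + 7/9z)/(1 − 2/9z).

Need |R(x)|<1, x<0.
x=-1.34: |R|=0.0325
R=−1: 1+7/9x = −1+2/9x ⇒ -5/9x=2 ⇒ x=2/(-5/9)=-3.6000
Confirm numerically:
  x=-2.998: |R|=0.79928 <1
  x=-1.626: |R|=0.19442 <1
  x=-1.517: |R|=0.13454 <1
  x=-1.503: |R|=0.12669 <1
  x=-4.082: |R|=1.14041 >1
  x=-3.853: |R|=1.07572 >1
  x=-3.849: |R|=1.07456 >1
So |R|<1 on (-3.6000, 0).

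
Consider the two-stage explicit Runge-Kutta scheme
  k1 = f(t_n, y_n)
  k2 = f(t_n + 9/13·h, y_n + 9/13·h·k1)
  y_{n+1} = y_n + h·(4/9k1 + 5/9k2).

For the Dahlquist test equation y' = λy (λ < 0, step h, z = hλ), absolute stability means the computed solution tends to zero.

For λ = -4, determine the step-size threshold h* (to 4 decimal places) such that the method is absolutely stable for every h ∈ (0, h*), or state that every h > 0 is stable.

(-2.6000,0); λ=-4 ⇒ h* = (13/5)/4 = 0.6500.

Set f=λy, z=hλ:
  k1=λy_n ⇒ h·k1=z·y_n;  k2=λ(1+9/13z)y_n ⇒ h·k2=z(1+9/13z)y_n
  y_{n+1}/y_n = 1 + 4/9z + 5/9z(1+9/13z) = 1 + z + 5/13z²
  so R(z) = 1 + z + 5/13z².

Solve |R(x)|<1 on ℝ⁻.
x=-0.48: |R|=0.6086
R=1: x+5/13x²=0 ⇒ x=−13/5=-2.6000; min R=1−1/(4·5/13)=0.3500>−1
Confirm numerically:
  x=-2.294: |R|=0.73001 <1
  x=-2.125: |R|=0.61178 <1
  x=-1.556: |R|=0.37521 <1
  x=-1.334: |R|=0.35044 <1
  x=-2.979: |R|=1.43425 >1
  x=-2.825: |R|=1.24447 >1
Stable set (-2.6000, 0).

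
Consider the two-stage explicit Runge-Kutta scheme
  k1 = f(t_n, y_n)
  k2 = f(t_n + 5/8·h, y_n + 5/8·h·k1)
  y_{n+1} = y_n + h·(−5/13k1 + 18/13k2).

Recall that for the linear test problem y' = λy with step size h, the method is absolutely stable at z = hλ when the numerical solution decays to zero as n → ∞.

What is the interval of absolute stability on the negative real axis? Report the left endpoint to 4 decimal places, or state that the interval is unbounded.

z∈(-1.1556,0).

Set f=λy, z=hλ:
  k1=λy_n ⇒ h·k1=z·y_n;  k2=λ(1+5/8z)y_n ⇒ h·k2=z(1+5/8z)y_n
  y_{n+1}/y_n = 1 − 5/13z + 18/13z(1+5/8z) = 1 + z + 45/52z²
  ⇒ R(z) = 1 + z + 45/52z².

Solve |R(x)|<1 on ℝ⁻.
x=-0.95: |R|=0.8310
R=1: x+45/52x²=0 ⇒ x=−52/45=-1.1556; min R=1−1/(4·45/52)=0.7111>−1
Confirm numerically:
  x=-0.661: |R|=0.71710 <1
  x=-0.584: |R|=0.71114 <1
  x=-0.484: |R|=0.71872 <1
  x=-1.673: |R|=1.74915 >1
  x=-1.428: |R|=1.33668 >1
Stable set (-1.1556, 0).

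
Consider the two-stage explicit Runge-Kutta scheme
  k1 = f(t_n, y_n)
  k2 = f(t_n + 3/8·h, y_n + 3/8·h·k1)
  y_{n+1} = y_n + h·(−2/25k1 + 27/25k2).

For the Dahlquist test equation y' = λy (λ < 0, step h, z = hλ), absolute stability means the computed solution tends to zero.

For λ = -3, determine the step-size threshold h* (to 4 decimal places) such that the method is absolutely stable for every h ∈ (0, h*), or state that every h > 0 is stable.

Set f=λy, z=hλ:
  k1=λy_n ⇒ h·k1=z·y_n;  k2=λ(1+3/8z)y_n ⇒ h·k2=z(1+3/8z)y_n
  y_{n+1}/y_n = 1 − 2/25z + 27/25z(1+3/8z) = 1 + z + 81/200z²
  so R(z) = 1 + z + 81/200z².

Find x<0 with |R(x)|<1.
x=-1.03: |R|=0.3997
R=1: x+81/200x²=0 ⇒ x=−200/81=-2.4691; min R=1−1/(4·81/200)=0.3827>−1
Confirm numerically:
  x=-2.441: |R|=0.97218 <1
  x=-2.039: |R|=0.64480 <1
  x=-1.331: |R|=0.38648 <1
  x=-2.912: |R|=1.52230 >1
  x=-2.823: |R|=1.40458 >1
  x=-2.794: |R|=1.36761 >1
Stable set (-2.4691, 0).

(-2.4691,0); λ=-3 ⇒ h* = (200/81)/3 = 0.8230.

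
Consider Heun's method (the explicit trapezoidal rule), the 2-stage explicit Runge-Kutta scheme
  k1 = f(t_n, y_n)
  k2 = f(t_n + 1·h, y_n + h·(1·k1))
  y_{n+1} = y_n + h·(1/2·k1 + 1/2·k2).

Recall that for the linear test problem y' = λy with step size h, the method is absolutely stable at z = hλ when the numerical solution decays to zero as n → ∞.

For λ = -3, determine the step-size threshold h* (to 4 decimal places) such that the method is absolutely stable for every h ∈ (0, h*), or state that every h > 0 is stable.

With y'=λy (z=hλ):
  order 2, 2-stage ⇒ R(z)=1+z+z^2/2
  (e.g. R(-1.55)=0.65125, |R|=0.65125)

Boundary: |R(x)|=1, x<0.
x=-1.55: |R|=0.6513
|R(-2.37)|=1.4385 |R(-2.16)|=1.1728 |R(-1.73)|=0.7664
Bisect:
  x_lo=-2.4522 |R|=1.5545  x_hi=-0.1048 |R|=0.9007
  mid=-1.27850 |R|=0.53878 →hi
  mid=-1.86536 |R|=0.87442 →hi
  mid=-2.15879 |R|=1.17140 →lo
  mid=-2.01207 |R|=1.01215 →lo
  mid=-1.93872 |R|=0.94059 →hi
  mid=-1.97540 |R|=0.97570 →hi
  mid=-1.99373 |R|=0.99375 →hi
  ...
  [-2.00004,-1.99990] ⇒ x*=-2.0000
So |R|<1 on (-2.0000, 0).

(-2.0000,0); λ=-3 ⇒ h* = 0.6667.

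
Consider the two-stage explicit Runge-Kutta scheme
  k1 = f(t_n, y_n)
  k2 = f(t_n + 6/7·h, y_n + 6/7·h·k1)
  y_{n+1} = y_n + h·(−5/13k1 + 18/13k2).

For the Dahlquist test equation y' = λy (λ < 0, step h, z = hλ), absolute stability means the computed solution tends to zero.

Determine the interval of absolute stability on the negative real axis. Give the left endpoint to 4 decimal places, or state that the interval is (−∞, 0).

(-0.8426, 0).

Set f=λy, z=hλ:
  k1=λy_n ⇒ h·k1=z·y_n;  k2=λ(1+6/7z)y_n ⇒ h·k2=z(1+6/7z)y_n
  y_{n+1}/y_n = 1 − 5/13z + 18/13z(1+6/7z) = 1 + z + 108/91z²
  R(z) = 1 + z + 108/91z².

Need |R(x)|<1, x<0.
x=-0.49: |R|=0.7950
R=1: x+108/91x²=0 ⇒ x=−91/108=-0.8426; min R=1−1/(4·108/91)=0.7894>−1
Confirm numerically:
  x=-0.734: |R|=0.90540 <1
  x=-0.547: |R|=0.80811 <1
  x=-0.392: |R|=0.79037 <1
  x=-1.002: |R|=1.18957 >1
  x=-0.994: |R|=1.17861 >1
Interval (-0.8426, 0).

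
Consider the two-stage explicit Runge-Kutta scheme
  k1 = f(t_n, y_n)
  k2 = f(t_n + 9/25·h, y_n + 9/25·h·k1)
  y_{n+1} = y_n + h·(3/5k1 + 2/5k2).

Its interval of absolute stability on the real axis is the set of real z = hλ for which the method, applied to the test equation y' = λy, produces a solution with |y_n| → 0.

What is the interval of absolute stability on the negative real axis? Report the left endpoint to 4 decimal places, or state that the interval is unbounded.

z∈(-6.9444,0).

Test eqn y'=λy, z=hλ:
  k1=λy_n ⇒ h·k1=z·y_n;  k2=λ(1+9/25z)y_n ⇒ h·k2=z(1+9/25z)y_n
  y_{n+1}/y_n = 1 + 3/5z + 2/5z(1+9/25z) = 1 + z + 18/125z²
  ⇒ R(z) = 1 + z + 18/125z².

Boundary: |R(x)|=1, x<0.
x=-1.1: |R|=0.0742
R=1: x+18/125x²=0 ⇒ x=−125/18=-6.9444; min R=1−1/(4·18/125)=-0.7361>−1
Confirm numerically:
  x=-6.656: |R|=0.72354 <1
  x=-6.119: |R|=0.27267 <1
  x=-5.794: |R|=0.04014 <1
  x=-4.286: |R|=0.64075 <1
  x=-7.137: |R|=1.19789 >1
  x=-7.122: |R|=1.18210 >1
  x=-7.102: |R|=1.16113 >1
Interval (-6.9444, 0).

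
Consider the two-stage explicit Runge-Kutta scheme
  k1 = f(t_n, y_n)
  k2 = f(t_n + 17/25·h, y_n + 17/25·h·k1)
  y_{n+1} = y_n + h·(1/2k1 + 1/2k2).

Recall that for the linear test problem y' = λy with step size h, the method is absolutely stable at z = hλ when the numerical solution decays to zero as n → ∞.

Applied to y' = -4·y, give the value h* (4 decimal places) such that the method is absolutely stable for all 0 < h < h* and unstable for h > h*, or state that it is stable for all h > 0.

On y'=λy, z=hλ:
  k1=λy_n ⇒ h·k1=z·y_n;  k2=λ(1+17/25z)y_n ⇒ h·k2=z(1+17/25z)y_n
  y_{n+1}/y_n = 1 + 1/2z + 1/2z(1+17/25z) = 1 + z + 17/50z²
  R(z) = 1 + z + 17/50z².

Find x<0 with |R(x)|<1.
x=-1.55: |R|=0.2669
R=1: x+17/50x²=0 ⇒ x=−50/17=-2.9412; min R=1−1/(4·17/50)=0.2647>−1
Confirm numerically:
  x=-1.870: |R|=0.31895 <1
  x=-1.712: |R|=0.28452 <1
  x=-1.211: |R|=0.28762 <1
  x=-3.373: |R|=1.49522 >1
  x=-3.142: |R|=1.21454 >1
  x=-3.113: |R|=1.18186 >1
Interval (-2.9412, 0).

(-2.9412,0); λ=-4 ⇒ h* = (50/17)/4 = 0.7353.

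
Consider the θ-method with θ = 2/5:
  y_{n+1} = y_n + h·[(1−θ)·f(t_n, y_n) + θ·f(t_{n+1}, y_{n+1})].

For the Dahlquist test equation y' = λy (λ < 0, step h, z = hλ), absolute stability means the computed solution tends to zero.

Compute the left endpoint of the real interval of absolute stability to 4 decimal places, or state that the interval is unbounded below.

left endpoint -10.0000.

Set f=λy, z=hλ:
  y_{n+1} = y_n + z·[3/5·y_n + 2/5·y_{n+1}] ⇒ (1 − 2/5z)y_{n+1} = (1 + 3/5z)y_n
  R(z) = (1 + 3/5z)/(1 − 2/5z).

Solve |R(x)|<1 on ℝ⁻.
x=-1.76: |R|=0.0329
R=−1: 1+3/5x = −1+2/5x ⇒ -1/5x=2 ⇒ x=2/(-1/5)=-10.0000
Confirm numerically:
  x=-8.516: |R|=0.93264 <1
  x=-7.619: |R|=0.88235 <1
  x=-7.280: |R|=0.86094 <1
  x=-4.051: |R|=0.54595 <1
  x=-10.458: |R|=1.01767 >1
  x=-10.038: |R|=1.00152 >1
So |R|<1 on (-10.0000, 0).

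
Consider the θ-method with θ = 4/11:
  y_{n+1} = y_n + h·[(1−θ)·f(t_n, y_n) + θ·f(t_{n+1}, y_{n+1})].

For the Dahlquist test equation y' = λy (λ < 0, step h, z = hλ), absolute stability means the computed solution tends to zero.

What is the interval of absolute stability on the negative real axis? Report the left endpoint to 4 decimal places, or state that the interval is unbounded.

z∈(-7.3333,0).

Set f=λy, z=hλ:
  y_{n+1} = y_n + z·[7/11·y_n + 4/11·y_{n+1}] ⇒ (1 − 4/11z)y_{n+1} = (1 + 7/11z)y_n
  Hence R(z) = (1 + 7/11z)/(1 − 4/11z).

Boundary: |R(x)|=1, x<0.
x=-0.65: |R|=0.4743
R=−1: 1+7/11x = −1+4/11x ⇒ -3/11x=2 ⇒ x=2/(-3/11)=-7.3333
Confirm numerically:
  x=-4.678: |R|=0.73189 <1
  x=-4.572: |R|=0.71715 <1
  x=-4.520: |R|=0.70977 <1
  x=-7.821: |R|=1.03460 >1
  x=-7.361: |R|=1.00205 >1
So |R|<1 on (-7.3333, 0).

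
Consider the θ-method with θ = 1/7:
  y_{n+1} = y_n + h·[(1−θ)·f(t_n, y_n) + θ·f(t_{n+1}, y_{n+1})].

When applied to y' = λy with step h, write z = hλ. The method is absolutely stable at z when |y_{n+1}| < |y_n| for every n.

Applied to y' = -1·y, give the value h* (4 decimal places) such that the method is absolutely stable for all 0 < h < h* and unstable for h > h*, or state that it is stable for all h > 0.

(-2.8000,0); λ=-1 ⇒ h* = (14/5)/1 = 2.8000.

Set f=λy, z=hλ:
  y_{n+1} = y_n + z·[6/7·y_n + 1/7·y_{n+1}] ⇒ (1 − 1/7z)y_{n+1} = (1 + 6/7z)y_n
  so R(z) = (1 + 6/7z)/(1 − 1/7z).

Find x<0 with |R(x)|<1.
x=-0.61: |R|=0.4389
R=−1: 1+6/7x = −1+1/7x ⇒ -5/7x=2 ⇒ x=2/(-5/7)=-2.8000
Confirm numerically:
  x=-2.413: |R|=0.79443 <1
  x=-1.371: |R|=0.14646 <1
  x=-1.164: |R|=0.00196 <1
  x=-3.160: |R|=1.17717 >1
  x=-2.851: |R|=1.02589 >1
Interval (-2.8000, 0).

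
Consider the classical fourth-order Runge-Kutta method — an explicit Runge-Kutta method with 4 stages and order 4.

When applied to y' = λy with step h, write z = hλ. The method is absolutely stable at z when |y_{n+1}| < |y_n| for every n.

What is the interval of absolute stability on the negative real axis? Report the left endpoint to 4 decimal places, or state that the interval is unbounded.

(-2.7853, 0).

Test eqn y'=λy, z=hλ:
  order 4, 4-stage ⇒ R(z)=1+z+z^2/2+z^3/6+z^4/24
  (e.g. R(-0.31)=0.73347, |R|=0.73347)

Find x<0 with |R(x)|<1.
x=-0.31: |R|=0.7335
|R(-2.97)|=1.3161 |R(-2.32)|=0.4971 |R(-2.22)|=0.4327
Bisect:
  x_lo=-3.6243 |R|=3.1982  x_hi=-0.1060 |R|=0.8994
  mid=-1.86515 |R|=0.29708 →hi
  mid=-2.74472 |R|=0.94054 →hi
  mid=-3.18451 |R|=1.78873 →lo
  mid=-2.96462 |R|=1.30579 →lo
  mid=-2.85467 |R|=1.10974 →lo
  mid=-2.79970 |R|=1.02194 →lo
  mid=-2.77221 |R|=0.98045 →hi
  mid=-2.78595 |R|=1.00100 →lo
  mid=-2.77908 |R|=0.99068 →hi
  ...
  [-2.78531,-2.78510] ⇒ x*=-2.7853
So |R|<1 on (-2.7853, 0).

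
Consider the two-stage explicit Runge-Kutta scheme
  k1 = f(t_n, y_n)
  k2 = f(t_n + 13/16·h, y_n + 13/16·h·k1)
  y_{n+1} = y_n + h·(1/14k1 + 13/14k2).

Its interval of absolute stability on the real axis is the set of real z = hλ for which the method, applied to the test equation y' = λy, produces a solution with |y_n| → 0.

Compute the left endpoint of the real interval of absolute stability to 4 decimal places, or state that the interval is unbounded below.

Set f=λy, z=hλ:
  k1=λy_n ⇒ h·k1=z·y_n;  k2=λ(1+13/16z)y_n ⇒ h·k2=z(1+13/16z)y_n
  y_{n+1}/y_n = 1 + 1/14z + 13/14z(1+13/16z) = 1 + z + 169/224z²
  R(z) = 1 + z + 169/224z².

Find x<0 with |R(x)|<1.
x=-1.43: |R|=1.1128
R=1: x+169/224x²=0 ⇒ x=−224/169=-1.3254; min R=1−1/(4·169/224)=0.6686>−1
Confirm numerically:
  x=-1.172: |R|=0.86432 <1
  x=-0.747: |R|=0.67400 <1
  x=-0.603: |R|=0.67133 <1
  x=-1.587: |R|=1.31317 >1
  x=-1.542: |R|=1.25194 >1
Stable set (-1.3254, 0).

left endpoint -1.3254.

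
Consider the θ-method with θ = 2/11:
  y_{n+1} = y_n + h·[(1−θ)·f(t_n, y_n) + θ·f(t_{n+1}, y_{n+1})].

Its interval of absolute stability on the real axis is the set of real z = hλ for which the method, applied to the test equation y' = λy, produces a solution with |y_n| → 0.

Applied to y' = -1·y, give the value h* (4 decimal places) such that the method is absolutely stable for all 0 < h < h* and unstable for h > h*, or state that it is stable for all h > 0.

(-3.1429,0); λ=-1 ⇒ h* = (22/7)/1 = 3.1429.

Set f=λy, z=hλ:
  y_{n+1} = y_n + z·[9/11·y_n + 2/11·y_{n+1}] ⇒ (1 − 2/11z)y_{n+1} = (1 + 9/11z)y_n
  so R(z) = (1 + 9/11z)/(1 − 2/11z).

Find x<0 with |R(x)|<1.
x=-0.55: |R|=0.5000
R=−1: 1+9/11x = −1+2/11x ⇒ -7/11x=2 ⇒ x=2/(-7/11)=-3.1429
Confirm numerically:
  x=-2.956: |R|=0.92266 <1
  x=-2.098: |R|=0.51869 <1
  x=-2.044: |R|=0.49019 <1
  x=-3.610: |R|=1.17947 >1
  x=-3.401: |R|=1.10151 >1
Stable set (-3.1429, 0).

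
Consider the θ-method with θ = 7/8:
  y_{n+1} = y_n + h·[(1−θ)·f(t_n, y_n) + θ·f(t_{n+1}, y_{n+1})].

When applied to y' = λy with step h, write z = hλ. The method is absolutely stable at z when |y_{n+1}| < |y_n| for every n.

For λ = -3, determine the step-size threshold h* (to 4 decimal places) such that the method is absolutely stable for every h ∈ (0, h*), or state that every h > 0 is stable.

On y'=λy, z=hλ:
  y_{n+1} = y_n + z·[1/8·y_n + 7/8·y_{n+1}] ⇒ (1 − 7/8z)y_{n+1} = (1 + 1/8z)y_n
  so R(z) = (1 + 1/8z)/(1 − 7/8z).

Solve |R(x)|<1 on ℝ⁻.
x=-0.92: |R|=0.4903
x=-2: |R|=0.2727
x=-10: |R|=0.0256
x=-100: |R|=0.1299
θ=7/8≥1/2 ⇒ |1+1/8x|<|1−7/8x| ∀x<0 ⇒ unbounded interval.

(−∞, 0) — no finite endpoint. Any h>0 works for λ=-3.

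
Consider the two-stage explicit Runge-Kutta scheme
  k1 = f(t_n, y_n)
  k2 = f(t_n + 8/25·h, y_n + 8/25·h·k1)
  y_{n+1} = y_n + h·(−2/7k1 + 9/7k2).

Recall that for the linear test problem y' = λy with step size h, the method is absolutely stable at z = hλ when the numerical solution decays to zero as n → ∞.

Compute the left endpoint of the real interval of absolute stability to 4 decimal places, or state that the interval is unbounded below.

With y'=λy (z=hλ):
  k1=λy_n ⇒ h·k1=z·y_n;  k2=λ(1+8/25z)y_n ⇒ h·k2=z(1+8/25z)y_n
  y_{n+1}/y_n = 1 − 2/7z + 9/7z(1+8/25z) = 1 + z + 72/175z²
  ⇒ R(z) = 1 + z + 72/175z².

Find x<0 with |R(x)|<1.
x=-1.28: |R|=0.3941
R=1: x+72/175x²=0 ⇒ x=−175/72=-2.4306; min R=1−1/(4·72/175)=0.3924>−1
Confirm numerically:
  x=-1.880: |R|=0.57415 <1
  x=-1.760: |R|=0.51444 <1
  x=-1.632: |R|=0.46381 <1
  x=-2.931: |R|=1.60348 >1
  x=-2.570: |R|=1.14744 >1
  x=-2.466: |R|=1.03596 >1
So |R|<1 on (-2.4306, 0).

left endpoint -2.4306.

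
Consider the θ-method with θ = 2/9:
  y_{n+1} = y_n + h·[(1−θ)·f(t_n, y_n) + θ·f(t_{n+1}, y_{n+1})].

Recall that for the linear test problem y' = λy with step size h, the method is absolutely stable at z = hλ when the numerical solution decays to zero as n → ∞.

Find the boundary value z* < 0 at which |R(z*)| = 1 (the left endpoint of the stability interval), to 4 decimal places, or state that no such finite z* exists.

left endpoint -3.6000.

With y'=λy (z=hλ):
  y_{n+1} = y_n + z·[7/9·y_n + 2/9·y_{n+1}] ⇒ (1 − 2/9z)y_{n+1} = (1 + 7/9z)y_n
  R(z) = (1 + 7/9z)/(1 − 2/9z).

Solve |R(x)|<1 on ℝ⁻.
x=-1.09: |R|=0.1225
R=−1: 1+7/9x = −1+2/9x ⇒ -5/9x=2 ⇒ x=2/(-5/9)=-3.6000
Confirm numerically:
  x=-3.571: |R|=0.99102 <1
  x=-3.048: |R|=0.81717 <1
  x=-2.877: |R|=0.75498 <1
  x=-2.786: |R|=0.72070 <1
  x=-4.053: |R|=1.13241 >1
  x=-3.894: |R|=1.08756 >1
Stable set (-3.6000, 0).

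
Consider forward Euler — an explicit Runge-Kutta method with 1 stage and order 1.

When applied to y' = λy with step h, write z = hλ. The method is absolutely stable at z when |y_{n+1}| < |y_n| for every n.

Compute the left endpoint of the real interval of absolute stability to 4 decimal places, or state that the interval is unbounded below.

z* = -2.0000.

Test eqn y'=λy, z=hλ:
  order 1, 1-stage ⇒ R(z)=1+z
  (e.g. R(-0.43)=0.57000, |R|=0.57000)

Need |R(x)|<1, x<0.
x=-0.43: |R|=0.5700
|R(-2.06)|=1.0600 |R(-1.83)|=0.8300 |R(-1.5)|=0.5000
Bisect:
  x_lo=-2.8077 |R|=1.8077  x_hi=-0.2100 |R|=0.7900
  mid=-1.50882 |R|=0.50882 →hi
  mid=-2.15824 |R|=1.15824 →lo
  mid=-1.83353 |R|=0.83353 →hi
  mid=-1.99589 |R|=0.99589 →hi
  mid=-2.07706 |R|=1.07706 →lo
  mid=-2.03648 |R|=1.03648 →lo
  mid=-2.01618 |R|=1.01618 →lo
  mid=-2.00603 |R|=1.00603 →lo
  mid=-2.00096 |R|=1.00096 →lo
  mid=-1.99842 |R|=0.99842 →hi
  ...
  [-2.00001,-1.99985] ⇒ x*=-2.0000
Stable set (-2.0000, 0).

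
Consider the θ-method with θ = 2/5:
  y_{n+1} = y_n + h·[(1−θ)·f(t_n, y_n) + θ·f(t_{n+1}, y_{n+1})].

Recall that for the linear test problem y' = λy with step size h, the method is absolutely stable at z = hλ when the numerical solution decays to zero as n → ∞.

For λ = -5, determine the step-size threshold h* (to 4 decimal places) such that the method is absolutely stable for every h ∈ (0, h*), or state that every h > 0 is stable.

With y'=λy (z=hλ):
  y_{n+1} = y_n + z·[3/5·y_n + 2/5·y_{n+1}] ⇒ (1 − 2/5z)y_{n+1} = (1 + 3/5z)y_n
  ⇒ R(z) = (1 + 3/5z)/(1 − 2/5z).

Boundary: |R(x)|=1, x<0.
x=-1.33: |R|=0.1319
R=−1: 1+3/5x = −1+2/5x ⇒ -1/5x=2 ⇒ x=2/(-1/5)=-10.0000
Confirm numerically:
  x=-9.186: |R|=0.96517 <1
  x=-9.074: |R|=0.96000 <1
  x=-8.528: |R|=0.93326 <1
  x=-4.868: |R|=0.65174 <1
  x=-10.455: |R|=1.01756 >1
  x=-10.109: |R|=1.00432 >1
  x=-10.086: |R|=1.00342 >1
Interval (-10.0000, 0).

(-10.0000,0); λ=-5 ⇒ h* = (10)/5 = 2.0000.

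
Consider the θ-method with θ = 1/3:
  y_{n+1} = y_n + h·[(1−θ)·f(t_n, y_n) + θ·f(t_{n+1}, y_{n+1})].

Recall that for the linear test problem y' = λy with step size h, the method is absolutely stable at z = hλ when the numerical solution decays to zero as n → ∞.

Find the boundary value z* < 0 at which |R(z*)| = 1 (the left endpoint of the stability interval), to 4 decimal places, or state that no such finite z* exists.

On y'=λy, z=hλ:
  y_{n+1} = y_n + z·[2/3·y_n + 1/3·y_{n+1}] ⇒ (1 − 1/3z)y_{n+1} = (1 + 2/3z)y_n
  Hence R(z) = (1 + 2/3z)/(1 − 1/3z).

Boundary: |R(x)|=1, x<0.
x=-0.51: |R|=0.5641
R=−1: 1+2/3x = −1+1/3x ⇒ -1/3x=2 ⇒ x=2/(-1/3)=-6.0000
Confirm numerically:
  x=-5.939: |R|=0.99318 <1
  x=-4.758: |R|=0.83991 <1
  x=-4.728: |R|=0.83540 <1
  x=-4.362: |R|=0.77751 <1
  x=-6.384: |R|=1.04092 >1
  x=-6.199: |R|=1.02163 >1
So |R|<1 on (-6.0000, 0).

left endpoint -6.0000.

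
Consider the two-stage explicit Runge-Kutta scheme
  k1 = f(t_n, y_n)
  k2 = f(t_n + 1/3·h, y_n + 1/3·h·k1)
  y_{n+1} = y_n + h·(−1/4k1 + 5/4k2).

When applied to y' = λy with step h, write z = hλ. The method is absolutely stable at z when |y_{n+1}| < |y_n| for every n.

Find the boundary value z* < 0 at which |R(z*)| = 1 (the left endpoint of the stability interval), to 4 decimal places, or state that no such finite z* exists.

Test eqn y'=λy, z=hλ:
  k1=λy_n ⇒ h·k1=z·y_n;  k2=λ(1+1/3z)y_n ⇒ h·k2=z(1+1/3z)y_n
  y_{n+1}/y_n = 1 − 1/4z + 5/4z(1+1/3z) = 1 + z + 5/12z²
  Hence R(z) = 1 + z + 5/12z².

Find x<0 with |R(x)|<1.
x=-1.24: |R|=0.4007
R=1: x+5/12x²=0 ⇒ x=−12/5=-2.4000; min R=1−1/(4·5/12)=0.4000>−1
Confirm numerically:
  x=-2.070: |R|=0.71537 <1
  x=-1.783: |R|=0.54162 <1
  x=-1.666: |R|=0.49048 <1
  x=-1.014: |R|=0.41442 <1
  x=-2.955: |R|=1.68334 >1
  x=-2.926: |R|=1.64128 >1
  x=-2.765: |R|=1.42051 >1
Stable set (-2.4000, 0).

z* = -2.4000.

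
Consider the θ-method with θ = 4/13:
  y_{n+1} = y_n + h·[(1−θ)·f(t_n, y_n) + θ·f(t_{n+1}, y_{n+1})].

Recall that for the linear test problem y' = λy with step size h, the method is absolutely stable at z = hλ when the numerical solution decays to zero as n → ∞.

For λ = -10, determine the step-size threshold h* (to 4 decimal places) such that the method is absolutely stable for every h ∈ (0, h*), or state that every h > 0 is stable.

Test eqn y'=λy, z=hλ:
  y_{n+1} = y_n + z·[9/13·y_n + 4/13·y_{n+1}] ⇒ (1 − 4/13z)y_{n+1} = (1 + 9/13z)y_n
  ⇒ R(z) = (1 + 9/13z)/(1 − 4/13z).

Need |R(x)|<1, x<0.
x=-0.87: |R|=0.3137
R=−1: 1+9/13x = −1+4/13x ⇒ -5/13x=2 ⇒ x=2/(-5/13)=-5.2000
Confirm numerically:
  x=-4.798: |R|=0.93756 <1
  x=-3.357: |R|=0.65132 <1
  x=-2.621: |R|=0.45090 <1
  x=-2.570: |R|=0.43514 <1
  x=-5.744: |R|=1.07561 >1
  x=-5.324: |R|=1.01808 >1
Stable set (-5.2000, 0).

(-5.2000,0); λ=-10 ⇒ h* = (26/5)/10 = 0.5200.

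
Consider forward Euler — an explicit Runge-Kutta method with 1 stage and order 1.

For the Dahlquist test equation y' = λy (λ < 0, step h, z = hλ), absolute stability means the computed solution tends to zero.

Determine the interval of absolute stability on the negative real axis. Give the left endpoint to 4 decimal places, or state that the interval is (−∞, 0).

With y'=λy (z=hλ):
  order 1, 1-stage ⇒ R(z)=1+z
  (e.g. R(-1.3)=-0.30000, |R|=0.30000)

Solve |R(x)|<1 on ℝ⁻.
x=-1.3: |R|=0.3000
|R(-1.99)|=0.9900 |R(-1.94)|=0.9400 |R(-1.92)|=0.9200
Bisect:
  x_lo=-2.3299 |R|=1.3299  x_hi=-0.2078 |R|=0.7922
  mid=-1.26886 |R|=0.26886 →hi
  mid=-1.79940 |R|=0.79940 →hi
  mid=-2.06466 |R|=1.06466 →lo
  mid=-1.93203 |R|=0.93203 →hi
  mid=-1.99835 |R|=0.99835 →hi
  mid=-2.03150 |R|=1.03150 →lo
  mid=-2.01492 |R|=1.01492 →lo
  ...
  [-2.00003,-1.99990] ⇒ x*=-2.0000
Interval (-2.0000, 0).

(-2.0000, 0).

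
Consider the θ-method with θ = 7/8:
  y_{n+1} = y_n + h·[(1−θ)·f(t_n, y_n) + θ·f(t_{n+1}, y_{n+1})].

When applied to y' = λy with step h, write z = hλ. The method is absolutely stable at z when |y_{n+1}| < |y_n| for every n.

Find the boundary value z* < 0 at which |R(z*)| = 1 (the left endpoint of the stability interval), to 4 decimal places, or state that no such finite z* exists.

unbounded; (−∞, 0).

On y'=λy, z=hλ:
  y_{n+1} = y_n + z·[1/8·y_n + 7/8·y_{n+1}] ⇒ (1 − 7/8z)y_{n+1} = (1 + 1/8z)y_n
  Hence R(z) = (1 + 1/8z)/(1 − 7/8z).

Solve |R(x)|<1 on ℝ⁻.
x=-0.61: |R|=0.6023
x=-2: |R|=0.2727
x=-10: |R|=0.0256
x=-100: |R|=0.1299
θ=7/8≥1/2 ⇒ |1+1/8x|<|1−7/8x| ∀x<0 ⇒ interval (−∞,0).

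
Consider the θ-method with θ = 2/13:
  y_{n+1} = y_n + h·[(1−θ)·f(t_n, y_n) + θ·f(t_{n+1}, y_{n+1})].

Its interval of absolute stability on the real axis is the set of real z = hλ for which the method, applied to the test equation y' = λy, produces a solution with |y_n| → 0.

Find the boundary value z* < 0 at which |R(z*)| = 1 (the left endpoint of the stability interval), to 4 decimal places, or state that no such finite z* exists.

On y'=λy, z=hλ:
  y_{n+1} = y_n + z·[11/13·y_n + 2/13·y_{n+1}] ⇒ (1 − 2/13z)y_{n+1} = (1 + 11/13z)y_n
  ⇒ R(z) = (1 + 11/13z)/(1 − 2/13z).

Boundary: |R(x)|=1, x<0.
x=-1.72: |R|=0.3601
R=−1: 1+11/13x = −1+2/13x ⇒ -9/13x=2 ⇒ x=2/(-9/13)=-2.8889
Confirm numerically:
  x=-2.718: |R|=0.91658 <1
  x=-2.218: |R|=0.65370 <1
  x=-2.027: |R|=0.54515 <1
  x=-1.388: |R|=0.14376 <1
  x=-3.332: |R|=1.20281 >1
  x=-3.296: |R|=1.18702 >1
  x=-2.915: |R|=1.01248 >1
So |R|<1 on (-2.8889, 0).

left endpoint -2.8889.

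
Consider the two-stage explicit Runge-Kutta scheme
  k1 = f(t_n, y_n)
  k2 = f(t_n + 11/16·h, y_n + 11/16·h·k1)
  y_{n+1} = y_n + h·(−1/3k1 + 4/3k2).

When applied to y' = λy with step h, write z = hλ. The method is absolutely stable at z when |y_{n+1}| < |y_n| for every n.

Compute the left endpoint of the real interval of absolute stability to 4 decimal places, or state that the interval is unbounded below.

z* = -1.0909.

Set f=λy, z=hλ:
  k1=λy_n ⇒ h·k1=z·y_n;  k2=λ(1+11/16z)y_n ⇒ h·k2=z(1+11/16z)y_n
  y_{n+1}/y_n = 1 − 1/3z + 4/3z(1+11/16z) = 1 + z + 11/12z²
  so R(z) = 1 + z + 11/12z².

Boundary: |R(x)|=1, x<0.
x=-0.43: |R|=0.7395
R=1: x+11/12x²=0 ⇒ x=−12/11=-1.0909; min R=1−1/(4·11/12)=0.7273>−1
Confirm numerically:
  x=-0.837: |R|=0.80519 <1
  x=-0.770: |R|=0.77349 <1
  x=-0.585: |R|=0.72871 <1
  x=-1.449: |R|=1.47563 >1
  x=-1.313: |R|=1.26730 >1
  x=-1.209: |R|=1.13087 >1
Stable set (-1.0909, 0).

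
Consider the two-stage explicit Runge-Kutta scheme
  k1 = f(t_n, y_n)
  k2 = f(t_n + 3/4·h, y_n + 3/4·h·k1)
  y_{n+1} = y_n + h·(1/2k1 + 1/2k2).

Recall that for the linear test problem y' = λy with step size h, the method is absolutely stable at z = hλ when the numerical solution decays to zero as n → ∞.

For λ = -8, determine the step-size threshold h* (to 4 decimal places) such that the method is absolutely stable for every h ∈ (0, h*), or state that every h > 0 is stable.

Set f=λy, z=hλ:
  k1=λy_n ⇒ h·k1=z·y_n;  k2=λ(1+3/4z)y_n ⇒ h·k2=z(1+3/4z)y_n
  y_{n+1}/y_n = 1 + 1/2z + 1/2z(1+3/4z) = 1 + z + 3/8z²
  Hence R(z) = 1 + z + 3/8z².

Find x<0 with |R(x)|<1.
x=-0.43: |R|=0.6393
R=1: x+3/8x²=0 ⇒ x=−8/3=-2.6667; min R=1−1/(4·3/8)=0.3333>−1
Confirm numerically:
  x=-2.303: |R|=0.68593 <1
  x=-2.068: |R|=0.53573 <1
  x=-1.983: |R|=0.49161 <1
  x=-1.607: |R|=0.36142 <1
  x=-2.821: |R|=1.16327 >1
  x=-2.752: |R|=1.08806 >1
Interval (-2.6667, 0).

(-2.6667,0); λ=-8 ⇒ h* = (8/3)/8 = 0.3333.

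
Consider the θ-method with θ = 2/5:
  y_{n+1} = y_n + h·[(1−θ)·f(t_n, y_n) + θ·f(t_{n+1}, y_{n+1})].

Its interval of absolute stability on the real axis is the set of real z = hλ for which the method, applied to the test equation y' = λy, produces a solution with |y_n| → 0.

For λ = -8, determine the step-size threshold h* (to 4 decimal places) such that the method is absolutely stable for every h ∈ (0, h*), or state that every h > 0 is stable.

With y'=λy (z=hλ):
  y_{n+1} = y_n + z·[3/5·y_n + 2/5·y_{n+1}] ⇒ (1 − 2/5z)y_{n+1} = (1 + 3/5z)y_n
  so R(z) = (1 + 3/5z)/(1 − 2/5z).

Need |R(x)|<1, x<0.
x=-1.6: |R|=0.0244
R=−1: 1+3/5x = −1+2/5x ⇒ -1/5x=2 ⇒ x=2/(-1/5)=-10.0000
Confirm numerically:
  x=-8.709: |R|=0.94241 <1
  x=-7.707: |R|=0.88768 <1
  x=-5.990: |R|=0.76384 <1
  x=-4.033: |R|=0.54332 <1
  x=-10.367: |R|=1.01426 >1
  x=-10.290: |R|=1.01134 >1
So |R|<1 on (-10.0000, 0).

(-10.0000,0); λ=-8 ⇒ h* = (10)/8 = 1.2500.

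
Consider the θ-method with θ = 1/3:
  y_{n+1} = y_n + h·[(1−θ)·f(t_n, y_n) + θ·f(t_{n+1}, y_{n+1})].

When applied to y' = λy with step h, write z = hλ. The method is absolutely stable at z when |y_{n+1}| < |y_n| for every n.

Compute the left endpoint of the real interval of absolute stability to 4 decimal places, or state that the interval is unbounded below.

left endpoint -6.0000.

Test eqn y'=λy, z=hλ:
  y_{n+1} = y_n + z·[2/3·y_n + 1/3·y_{n+1}] ⇒ (1 − 1/3z)y_{n+1} = (1 + 2/3z)y_n
  Hence R(z) = (1 + 2/3z)/(1 − 1/3z).

Solve |R(x)|<1 on ℝ⁻.
x=-0.52: |R|=0.5568
R=−1: 1+2/3x = −1+1/3x ⇒ -1/3x=2 ⇒ x=2/(-1/3)=-6.0000
Confirm numerically:
  x=-5.713: |R|=0.96706 <1
  x=-4.530: |R|=0.80478 <1
  x=-3.709: |R|=0.65852 <1
  x=-3.553: |R|=0.62658 <1
  x=-6.571: |R|=1.05966 >1
  x=-6.153: |R|=1.01672 >1
Stable set (-6.0000, 0).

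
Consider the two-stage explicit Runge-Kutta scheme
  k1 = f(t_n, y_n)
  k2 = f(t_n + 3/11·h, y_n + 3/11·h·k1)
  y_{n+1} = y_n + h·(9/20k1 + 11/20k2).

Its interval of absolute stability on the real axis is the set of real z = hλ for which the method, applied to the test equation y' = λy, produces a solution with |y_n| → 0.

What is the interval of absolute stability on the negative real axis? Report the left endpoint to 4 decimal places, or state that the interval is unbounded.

Test eqn y'=λy, z=hλ:
  k1=λy_n ⇒ h·k1=z·y_n;  k2=λ(1+3/11z)y_n ⇒ h·k2=z(1+3/11z)y_n
  y_{n+1}/y_n = 1 + 9/20z + 11/20z(1+3/11z) = 1 + z + 3/20z²
  ⇒ R(z) = 1 + z + 3/20z².

Find x<0 with |R(x)|<1.
x=-0.93: |R|=0.1997
R=1: x+3/20x²=0 ⇒ x=−20/3=-6.6667; min R=1−1/(4·3/20)=-0.6667>−1
Confirm numerically:
  x=-4.812: |R|=0.33870 <1
  x=-4.344: |R|=0.51345 <1
  x=-3.154: |R|=0.66184 <1
  x=-7.242: |R|=1.62498 >1
  x=-7.153: |R|=1.52181 >1
Interval (-6.6667, 0).

(-6.6667, 0).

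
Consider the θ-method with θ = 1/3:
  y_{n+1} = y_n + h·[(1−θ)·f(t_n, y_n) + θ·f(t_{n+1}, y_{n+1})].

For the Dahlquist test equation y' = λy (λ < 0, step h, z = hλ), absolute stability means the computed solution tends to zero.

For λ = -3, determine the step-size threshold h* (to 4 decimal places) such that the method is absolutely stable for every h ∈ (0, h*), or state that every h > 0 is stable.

(-6.0000,0); λ=-3 ⇒ h* = (6)/3 = 2.0000.

On y'=λy, z=hλ:
  y_{n+1} = y_n + z·[2/3·y_n + 1/3·y_{n+1}] ⇒ (1 − 1/3z)y_{n+1} = (1 + 2/3z)y_n
  so R(z) = (1 + 2/3z)/(1 − 1/3z).

Need |R(x)|<1, x<0.
x=-1.57: |R|=0.0306
R=−1: 1+2/3x = −1+1/3x ⇒ -1/3x=2 ⇒ x=2/(-1/3)=-6.0000
Confirm numerically:
  x=-5.503: |R|=0.94155 <1
  x=-4.227: |R|=0.75467 <1
  x=-3.936: |R|=0.70242 <1
  x=-3.154: |R|=0.53754 <1
  x=-6.251: |R|=1.02713 >1
  x=-6.199: |R|=1.02163 >1
Interval (-6.0000, 0).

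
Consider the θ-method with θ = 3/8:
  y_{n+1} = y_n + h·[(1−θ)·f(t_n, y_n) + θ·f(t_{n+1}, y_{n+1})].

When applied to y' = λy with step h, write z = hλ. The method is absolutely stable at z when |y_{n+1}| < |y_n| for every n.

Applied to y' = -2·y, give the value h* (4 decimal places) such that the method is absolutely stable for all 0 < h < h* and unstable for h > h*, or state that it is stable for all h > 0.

(-8.0000,0); λ=-2 ⇒ h* = (8)/2 = 4.0000.

With y'=λy (z=hλ):
  y_{n+1} = y_n + z·[5/8·y_n + 3/8·y_{n+1}] ⇒ (1 − 3/8z)y_{n+1} = (1 + 5/8z)y_n
  so R(z) = (1 + 5/8z)/(1 − 3/8z).

Boundary: |R(x)|=1, x<0.
x=-0.79: |R|=0.3905
R=−1: 1+5/8x = −1+3/8x ⇒ -1/4x=2 ⇒ x=2/(-1/4)=-8.0000
Confirm numerically:
  x=-7.321: |R|=0.95468 <1
  x=-7.185: |R|=0.94485 <1
  x=-6.138: |R|=0.85901 <1
  x=-5.896: |R|=0.83619 <1
  x=-8.598: |R|=1.03539 >1
  x=-8.325: |R|=1.01971 >1
  x=-8.263: |R|=1.01604 >1
Stable set (-8.0000, 0).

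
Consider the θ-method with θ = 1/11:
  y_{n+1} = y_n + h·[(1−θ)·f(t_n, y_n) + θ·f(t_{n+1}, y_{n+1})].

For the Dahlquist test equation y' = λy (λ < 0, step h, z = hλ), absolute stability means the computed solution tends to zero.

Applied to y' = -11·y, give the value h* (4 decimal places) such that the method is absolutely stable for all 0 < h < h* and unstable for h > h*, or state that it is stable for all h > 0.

On y'=λy, z=hλ:
  y_{n+1} = y_n + z·[10/11·y_n + 1/11·y_{n+1}] ⇒ (1 − 1/11z)y_{n+1} = (1 + 10/11z)y_n
  ⇒ R(z) = (1 + 10/11z)/(1 − 1/11z).

Boundary: |R(x)|=1, x<0.
x=-1.01: |R|=0.0749
R=−1: 1+10/11x = −1+1/11x ⇒ -9/11x=2 ⇒ x=2/(-9/11)=-2.4444
Confirm numerically:
  x=-1.385: |R|=0.23012 <1
  x=-1.286: |R|=0.15139 <1
  x=-1.045: |R|=0.04566 <1
  x=-2.984: |R|=1.34725 >1
  x=-2.733: |R|=1.18911 >1
  x=-2.674: |R|=1.15109 >1
Interval (-2.4444, 0).

(-2.4444,0); λ=-11 ⇒ h* = (22/9)/11 = 0.2222.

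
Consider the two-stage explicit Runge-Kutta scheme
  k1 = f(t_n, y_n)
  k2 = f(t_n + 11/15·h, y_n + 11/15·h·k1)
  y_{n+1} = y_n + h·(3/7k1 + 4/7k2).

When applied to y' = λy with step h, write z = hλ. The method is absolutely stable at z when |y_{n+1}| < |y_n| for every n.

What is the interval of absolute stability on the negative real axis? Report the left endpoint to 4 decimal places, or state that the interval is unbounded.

z∈(-2.3864,0).

Test eqn y'=λy, z=hλ:
  k1=λy_n ⇒ h·k1=z·y_n;  k2=λ(1+11/15z)y_n ⇒ h·k2=z(1+11/15z)y_n
  y_{n+1}/y_n = 1 + 3/7z + 4/7z(1+11/15z) = 1 + z + 44/105z²
  ⇒ R(z) = 1 + z + 44/105z².

Boundary: |R(x)|=1, x<0.
x=-0.43: |R|=0.6475
R=1: x+44/105x²=0 ⇒ x=−105/44=-2.3864; min R=1−1/(4·44/105)=0.4034>−1
Confirm numerically:
  x=-2.266: |R|=0.88571 <1
  x=-2.245: |R|=0.86701 <1
  x=-1.548: |R|=0.45617 <1
  x=-2.865: |R|=1.57464 >1
  x=-2.477: |R|=1.09408 >1
Stable set (-2.3864, 0).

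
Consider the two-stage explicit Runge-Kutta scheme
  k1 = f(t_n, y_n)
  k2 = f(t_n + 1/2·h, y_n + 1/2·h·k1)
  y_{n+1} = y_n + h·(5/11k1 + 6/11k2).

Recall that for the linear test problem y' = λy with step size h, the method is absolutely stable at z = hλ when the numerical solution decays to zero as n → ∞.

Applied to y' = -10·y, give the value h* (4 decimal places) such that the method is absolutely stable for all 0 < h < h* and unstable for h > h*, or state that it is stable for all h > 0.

(-3.6667,0); λ=-10 ⇒ h* = (11/3)/10 = 0.3667.

On y'=λy, z=hλ:
  k1=λy_n ⇒ h·k1=z·y_n;  k2=λ(1+1/2z)y_n ⇒ h·k2=z(1+1/2z)y_n
  y_{n+1}/y_n = 1 + 5/11z + 6/11z(1+1/2z) = 1 + z + 3/11z²
  ⇒ R(z) = 1 + z + 3/11z².

Boundary: |R(x)|=1, x<0.
x=-0.41: |R|=0.6358
R=1: x+3/11x²=0 ⇒ x=−11/3=-3.6667; min R=1−1/(4·3/11)=0.0833>−1
Confirm numerically:
  x=-3.524: |R|=0.86288 <1
  x=-3.472: |R|=0.81567 <1
  x=-2.525: |R|=0.21381 <1
  x=-3.985: |R|=1.34597 >1
  x=-3.981: |R|=1.34128 >1
  x=-3.815: |R|=1.15433 >1
Interval (-3.6667, 0).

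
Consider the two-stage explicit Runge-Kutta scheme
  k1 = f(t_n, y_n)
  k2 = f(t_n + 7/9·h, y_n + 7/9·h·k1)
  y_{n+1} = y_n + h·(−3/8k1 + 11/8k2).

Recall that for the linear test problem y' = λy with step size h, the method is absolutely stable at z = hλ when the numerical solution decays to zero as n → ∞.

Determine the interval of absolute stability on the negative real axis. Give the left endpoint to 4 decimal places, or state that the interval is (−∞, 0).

On y'=λy, z=hλ:
  k1=λy_n ⇒ h·k1=z·y_n;  k2=λ(1+7/9z)y_n ⇒ h·k2=z(1+7/9z)y_n
  y_{n+1}/y_n = 1 − 3/8z + 11/8z(1+7/9z) = 1 + z + 77/72z²
  so R(z) = 1 + z + 77/72z².

Boundary: |R(x)|=1, x<0.
x=-1.6: |R|=2.1378
R=1: x+77/72x²=0 ⇒ x=−72/77=-0.9351; min R=1−1/(4·77/72)=0.7662>−1
Confirm numerically:
  x=-0.874: |R|=0.94292 <1
  x=-0.711: |R|=0.82963 <1
  x=-0.622: |R|=0.79175 <1
  x=-1.095: |R|=1.18729 >1
  x=-1.081: |R|=1.16871 >1
So |R|<1 on (-0.9351, 0).

z∈(-0.9351,0).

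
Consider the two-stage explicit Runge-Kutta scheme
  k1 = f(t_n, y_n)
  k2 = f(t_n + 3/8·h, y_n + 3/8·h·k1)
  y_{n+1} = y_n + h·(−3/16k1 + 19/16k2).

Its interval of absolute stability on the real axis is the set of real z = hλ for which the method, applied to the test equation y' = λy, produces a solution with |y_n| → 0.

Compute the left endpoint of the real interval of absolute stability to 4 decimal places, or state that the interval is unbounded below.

left endpoint -2.2456.

With y'=λy (z=hλ):
  k1=λy_n ⇒ h·k1=z·y_n;  k2=λ(1+3/8z)y_n ⇒ h·k2=z(1+3/8z)y_n
  y_{n+1}/y_n = 1 − 3/16z + 19/16z(1+3/8z) = 1 + z + 57/128z²
  Hence R(z) = 1 + z + 57/128z².

Solve |R(x)|<1 on ℝ⁻.
x=-1.66: |R|=0.5671
R=1: x+57/128x²=0 ⇒ x=−128/57=-2.2456; min R=1−1/(4·57/128)=0.4386>−1
Confirm numerically:
  x=-2.153: |R|=0.91121 <1
  x=-2.019: |R|=0.79625 <1
  x=-1.817: |R|=0.65319 <1
  x=-1.404: |R|=0.47381 <1
  x=-2.736: |R|=1.59747 >1
  x=-2.607: |R|=1.41954 >1
  x=-2.269: |R|=1.02363 >1
Interval (-2.2456, 0).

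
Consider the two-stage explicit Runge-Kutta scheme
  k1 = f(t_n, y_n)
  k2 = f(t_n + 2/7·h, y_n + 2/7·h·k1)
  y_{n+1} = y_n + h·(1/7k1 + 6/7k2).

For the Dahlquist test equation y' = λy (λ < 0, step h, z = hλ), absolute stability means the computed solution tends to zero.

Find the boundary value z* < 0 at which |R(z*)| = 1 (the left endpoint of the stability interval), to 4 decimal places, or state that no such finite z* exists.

Set f=λy, z=hλ:
  k1=λy_n ⇒ h·k1=z·y_n;  k2=λ(1+2/7z)y_n ⇒ h·k2=z(1+2/7z)y_n
  y_{n+1}/y_n = 1 + 1/7z + 6/7z(1+2/7z) = 1 + z + 12/49z²
  so R(z) = 1 + z + 12/49z².

Need |R(x)|<1, x<0.
x=-1.14: |R|=0.1783
R=1: x+12/49x²=0 ⇒ x=−49/12=-4.0833; min R=1−1/(4·12/49)=-0.0208>−1
Confirm numerically:
  x=-2.820: |R|=0.12753 <1
  x=-2.400: |R|=0.01061 <1
  x=-2.269: |R|=0.00818 <1
  x=-1.924: |R|=0.01744 <1
  x=-4.585: |R|=1.56330 >1
  x=-4.481: |R|=1.43639 >1
Interval (-4.0833, 0).

left endpoint -4.0833.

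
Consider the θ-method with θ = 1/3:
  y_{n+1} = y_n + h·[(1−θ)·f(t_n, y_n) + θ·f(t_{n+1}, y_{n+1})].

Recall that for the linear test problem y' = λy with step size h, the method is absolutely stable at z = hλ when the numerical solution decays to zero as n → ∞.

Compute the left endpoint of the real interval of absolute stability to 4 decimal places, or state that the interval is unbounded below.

Set f=λy, z=hλ:
  y_{n+1} = y_n + z·[2/3·y_n + 1/3·y_{n+1}] ⇒ (1 − 1/3z)y_{n+1} = (1 + 2/3z)y_n
  R(z) = (1 + 2/3z)/(1 − 1/3z).

Find x<0 with |R(x)|<1.
x=-1.2: |R|=0.1429
R=−1: 1+2/3x = −1+1/3x ⇒ -1/3x=2 ⇒ x=2/(-1/3)=-6.0000
Confirm numerically:
  x=-5.520: |R|=0.94366 <1
  x=-5.314: |R|=0.91749 <1
  x=-4.000: |R|=0.71429 <1
  x=-3.764: |R|=0.66943 <1
  x=-6.534: |R|=1.05601 >1
  x=-6.283: |R|=1.03049 >1
  x=-6.258: |R|=1.02787 >1
Interval (-6.0000, 0).

z* = -6.0000.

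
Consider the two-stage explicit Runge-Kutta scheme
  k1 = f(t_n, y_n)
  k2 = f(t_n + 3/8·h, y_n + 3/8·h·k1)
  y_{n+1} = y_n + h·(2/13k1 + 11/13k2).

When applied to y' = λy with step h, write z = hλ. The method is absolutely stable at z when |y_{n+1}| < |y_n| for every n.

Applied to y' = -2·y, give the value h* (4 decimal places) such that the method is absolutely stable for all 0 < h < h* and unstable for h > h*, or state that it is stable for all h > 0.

Set f=λy, z=hλ:
  k1=λy_n ⇒ h·k1=z·y_n;  k2=λ(1+3/8z)y_n ⇒ h·k2=z(1+3/8z)y_n
  y_{n+1}/y_n = 1 + 2/13z + 11/13z(1+3/8z) = 1 + z + 33/104z²
  R(z) = 1 + z + 33/104z².

Need |R(x)|<1, x<0.
x=-0.66: |R|=0.4782
R=1: x+33/104x²=0 ⇒ x=−104/33=-3.1515; min R=1−1/(4·33/104)=0.2121>−1
Confirm numerically:
  x=-2.865: |R|=0.73953 <1
  x=-2.185: |R|=0.32990 <1
  x=-1.538: |R|=0.21257 <1
  x=-1.491: |R|=0.21440 <1
  x=-3.394: |R|=1.26114 >1
  x=-3.342: |R|=1.20200 >1
Stable set (-3.1515, 0).

(-3.1515,0); λ=-2 ⇒ h* = (104/33)/2 = 1.5758.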